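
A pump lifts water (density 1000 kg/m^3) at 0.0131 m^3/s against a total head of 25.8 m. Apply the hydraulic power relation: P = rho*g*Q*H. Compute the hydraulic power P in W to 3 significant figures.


P = 1000 * 9.81 * 0.0131 * 25.8 = 3320 W
Therefore the hydraulic power P = 3320 W.


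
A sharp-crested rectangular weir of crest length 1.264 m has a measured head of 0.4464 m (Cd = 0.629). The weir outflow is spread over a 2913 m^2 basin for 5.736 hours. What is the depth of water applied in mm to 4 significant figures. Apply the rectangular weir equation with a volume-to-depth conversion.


Approach: apply the rectangular weir equation with a volume-to-depth conversion, Q = (2/3)*Cd*L*sqrt(2g)*H^1.5; d = Q*t/A * 1000.
Step 1 — weir discharge:
  Q = (2/3)*0.629*1.264*sqrt(2*9.81)*0.4464^1.5 = 0.700232 m^3/s
Step 2 — volume: V = 0.700232 * 5.736*3600 = 14459.5 m^3
Step 3 — depth: d = V/A * 1000 = 14459.5/2913 * 1000 = 4964 mm
Therefore the depth of water applied = 4964 mm.


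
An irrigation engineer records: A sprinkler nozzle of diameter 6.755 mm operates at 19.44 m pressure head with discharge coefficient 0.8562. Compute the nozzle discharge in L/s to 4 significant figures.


Approach: apply the orifice equation, Q = Cd*A*sqrt(2*g*h), A = pi*(d/2)^2.
A = pi*(6.755e-3/2)^2 = 3.58377e-05 m^2
Q = 0.8562 * 3.58377e-05 * sqrt(2*9.81*19.44) * 1000 = 0.5993 L/s
Therefore the nozzle discharge = 0.5993 L/s.


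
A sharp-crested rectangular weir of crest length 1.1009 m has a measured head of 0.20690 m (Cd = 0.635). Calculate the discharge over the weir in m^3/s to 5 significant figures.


Approach: apply the rectangular weir equation, Q = (2/3)*Cd*L*sqrt(2g)*H^1.5.
Q = (2/3)*0.635*1.1009*sqrt(2*9.81)*0.20690^1.5 = 0.19428 m^3/s
Therefore the discharge over the weir = 0.19428 m^3/s.


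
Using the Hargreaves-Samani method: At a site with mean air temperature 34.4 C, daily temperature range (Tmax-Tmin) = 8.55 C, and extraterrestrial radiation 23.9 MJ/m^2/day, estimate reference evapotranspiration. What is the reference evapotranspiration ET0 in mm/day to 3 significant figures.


Approach: apply the Hargreaves-Samani method, ET0 = 0.0023*(Tmean+17.8)*sqrt(Tmax-Tmin)*0.408*Ra.
ET0 = 0.0023*(34.4+17.8)*sqrt(8.55)*0.408*23.9 = 3.42 mm/day
Therefore the reference evapotranspiration ET0 = 3.42 mm/day.


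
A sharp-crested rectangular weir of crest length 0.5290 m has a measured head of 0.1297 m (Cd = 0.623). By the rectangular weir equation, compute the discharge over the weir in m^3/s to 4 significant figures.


Approach: apply the rectangular weir equation, Q = (2/3)*Cd*L*sqrt(2g)*H^1.5.
Q = (2/3)*0.623*0.5290*sqrt(2*9.81)*0.1297^1.5 = 0.04546 m^3/s
Therefore the discharge over the weir = 0.04546 m^3/s.


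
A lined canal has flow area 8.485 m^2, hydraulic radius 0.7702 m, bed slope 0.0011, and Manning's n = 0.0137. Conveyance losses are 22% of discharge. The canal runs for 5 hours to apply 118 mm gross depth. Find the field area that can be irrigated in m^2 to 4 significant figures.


Approach: apply Manning's equation with a conveyance and depth budget, Q = (1/n)*A*R^(2/3)*S^(1/2); Q_field = Q*(1-loss); Area = Q_field*t/(d/1000).
Step 1 — canal discharge (Manning's equation):
  Q = (1/0.0137) * 8.485 * 0.7702^(2/3) * 0.0011^(1/2) = 17.2596 m^3/s
Step 2 — delivered flow: Q_field = 17.2596*(1 - 22/100) = 13.4625 m^3/s
Step 3 — volume delivered: V = 13.4625 * 5*3600 = 242324 m^3
Step 4 — area served: A = V / (depth/1000) = 242324 / 0.118 = 2054000 m^2
Therefore the field area that can be irrigated = 2054000 m^2.


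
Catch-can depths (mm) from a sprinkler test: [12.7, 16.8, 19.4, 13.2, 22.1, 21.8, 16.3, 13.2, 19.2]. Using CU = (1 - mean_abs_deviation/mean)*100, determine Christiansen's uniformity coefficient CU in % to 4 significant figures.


mean = 17.1889 mm
mean |d_i - mean| = 3.05432 mm
CU = (1 - 3.05432/17.1889)*100 = 82.23 %
Therefore Christiansen's uniformity coefficient CU = 82.23 %.


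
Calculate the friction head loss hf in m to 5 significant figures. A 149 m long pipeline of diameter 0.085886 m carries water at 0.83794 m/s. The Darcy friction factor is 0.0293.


Approach: apply the Darcy-Weisbach equation, hf = f*(L/D)*(v^2/(2g)).
hf = 0.0293 * (149/0.085886) * (0.83794^2 / (2*9.81))
hf = 1.8191 m
Therefore the friction head loss hf = 1.8191 m.


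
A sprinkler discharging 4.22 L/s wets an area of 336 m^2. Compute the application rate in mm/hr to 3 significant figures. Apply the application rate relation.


Approach: apply the application rate relation, rate = (Q/A)*3600.
rate = (4.22 / 336) * 3600 = 45.2 mm/hr
Therefore the application rate = 45.2 mm/hr.


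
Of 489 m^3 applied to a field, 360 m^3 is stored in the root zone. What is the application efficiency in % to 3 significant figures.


Approach: apply the application efficiency ratio, Ea = (stored/applied)*100.
Ea = (360/489)*100 = 73.6 %
Therefore the application efficiency = 73.6 %.


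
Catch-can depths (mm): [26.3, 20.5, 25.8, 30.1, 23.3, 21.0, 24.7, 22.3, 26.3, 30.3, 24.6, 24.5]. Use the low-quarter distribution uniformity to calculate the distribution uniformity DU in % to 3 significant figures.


Approach: apply the low-quarter distribution uniformity, DU = (mean of lowest quarter of readings / overall mean)*100.
sorted lowest 3 of 12: [20.5, 21.0, 22.3] -> mean = 21.267 mm
overall mean = 24.975 mm
DU = (21.267/24.975)*100 = 85.2 %
Therefore the distribution uniformity DU = 85.2 %.


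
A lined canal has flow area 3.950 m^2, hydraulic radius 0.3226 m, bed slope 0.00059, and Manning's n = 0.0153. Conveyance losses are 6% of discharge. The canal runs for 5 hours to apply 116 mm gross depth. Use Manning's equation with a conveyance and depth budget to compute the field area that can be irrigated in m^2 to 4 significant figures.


Approach: apply Manning's equation with a conveyance and depth budget, Q = (1/n)*A*R^(2/3)*S^(1/2); Q_field = Q*(1-loss); Area = Q_field*t/(d/1000).
Step 1 — canal discharge (Manning's equation):
  Q = (1/0.0153) * 3.950 * 0.3226^(2/3) * 0.00059^(1/2) = 2.94968 m^3/s
Step 2 — delivered flow: Q_field = 2.94968*(1 - 6/100) = 2.77270 m^3/s
Step 3 — volume delivered: V = 2.77270 * 5*3600 = 49908.5 m^3
Step 4 — area served: A = V / (depth/1000) = 49908.5 / 0.116 = 430200 m^2
Therefore the field area that can be irrigated = 430200 m^2.


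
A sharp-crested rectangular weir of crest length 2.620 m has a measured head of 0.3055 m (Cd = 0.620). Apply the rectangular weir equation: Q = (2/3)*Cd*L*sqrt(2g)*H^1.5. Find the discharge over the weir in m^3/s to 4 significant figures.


Q = (2/3)*0.620*2.620*sqrt(2*9.81)*0.3055^1.5 = 0.8100 m^3/s
Therefore the discharge over the weir = 0.8100 m^3/s.


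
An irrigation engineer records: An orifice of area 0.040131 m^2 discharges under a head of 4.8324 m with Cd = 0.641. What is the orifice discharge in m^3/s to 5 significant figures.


Approach: apply the orifice equation, Q = Cd*A*sqrt(2*g*h).
Q = 0.641 * 0.040131 * sqrt(2*9.81*4.8324) = 0.25048 m^3/s
Therefore the orifice discharge = 0.25048 m^3/s.


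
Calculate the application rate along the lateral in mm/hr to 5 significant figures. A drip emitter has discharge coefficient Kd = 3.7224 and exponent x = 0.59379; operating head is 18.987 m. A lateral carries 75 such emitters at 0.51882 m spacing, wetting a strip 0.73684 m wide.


Approach: apply the emitter equation with a lateral mass balance, q = Kd*h^x; Q = n*q; rate = Q/(n*spacing*width).
Step 1 — single emitter flow (q = Kd*h^x):
  q = 3.7224 * 18.987^0.59379 = 21.37754 L/hr
Step 2 — total lateral flow: Q = 75 * 21.37754 = 1603.315 L/hr
Step 3 — wetted area: A = 75 * 0.51882 * 0.73684 = 28.67155 m^2
Step 4 — application rate: Q/A = 1603.315/28.67155 = 55.920 mm/hr
Therefore the application rate along the lateral = 55.920 mm/hr.


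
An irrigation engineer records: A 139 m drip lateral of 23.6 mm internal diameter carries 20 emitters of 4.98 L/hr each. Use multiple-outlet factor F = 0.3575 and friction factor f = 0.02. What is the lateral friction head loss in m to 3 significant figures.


Approach: apply Darcy-Weisbach with the multiple-outlet F-factor, Q = n*q/(3600*1000) m^3/s; v = Q/A; hf = F*f*(L/D)*(v^2/(2g)).
Q = 20*4.98/(3600*1000) = 2.7667e-05 m^3/s
A = pi*(23.6e-3/2)^2 = 4.3744e-04 m^2, so v = Q/A = 0.063247 m/s
hf = 0.3575*0.02*(139/0.0236)*(0.063247^2/(2*9.81)) = 0.00859 m
Therefore the lateral friction head loss = 0.00859 m.


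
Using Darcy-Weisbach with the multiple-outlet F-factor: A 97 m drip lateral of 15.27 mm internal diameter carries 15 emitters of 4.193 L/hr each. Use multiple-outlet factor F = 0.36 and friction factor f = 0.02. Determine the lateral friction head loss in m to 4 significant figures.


Approach: apply Darcy-Weisbach with the multiple-outlet F-factor, Q = n*q/(3600*1000) m^3/s; v = Q/A; hf = F*f*(L/D)*(v^2/(2g)).
Q = 15*4.193/(3600*1000) = 1.74708e-05 m^3/s
A = pi*(15.27e-3/2)^2 = 1.83134e-04 m^2, so v = Q/A = 0.0953994 m/s
hf = 0.36*0.02*(97/0.01527)*(0.0953994^2/(2*9.81)) = 0.02122 m
Therefore the lateral friction head loss = 0.02122 m.


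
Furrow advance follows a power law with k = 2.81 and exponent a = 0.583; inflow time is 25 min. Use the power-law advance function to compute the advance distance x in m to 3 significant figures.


Approach: apply the power-law advance function, x = k*t^a.
x = 2.81 * 25^0.583 = 18.4 m
Therefore the advance distance x = 18.4 m.


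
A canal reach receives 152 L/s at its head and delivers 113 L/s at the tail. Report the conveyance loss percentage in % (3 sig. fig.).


Approach: apply the conveyance loss ratio, loss% = ((Q_head - Q_tail)/Q_head)*100.
loss = ((152 - 113)/152)*100 = 25.7 %
Therefore the conveyance loss percentage = 25.7 %.


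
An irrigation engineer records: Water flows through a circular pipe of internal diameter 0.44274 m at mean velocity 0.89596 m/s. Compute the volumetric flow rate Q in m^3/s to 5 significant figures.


Approach: apply the continuity equation for pipe flow, Q = A * v with A = pi*(D/2)^2.
A = pi*(0.44274/2)^2 = 0.1539527 m^2
Q = 0.1539527 * 0.89596 = 0.13794 m^3/s
Therefore the volumetric flow rate Q = 0.13794 m^3/s.


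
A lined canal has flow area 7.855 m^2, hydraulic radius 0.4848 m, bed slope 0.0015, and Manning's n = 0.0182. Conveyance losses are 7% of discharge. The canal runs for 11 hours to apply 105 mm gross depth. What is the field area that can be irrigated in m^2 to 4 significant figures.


Approach: apply Manning's equation with a conveyance and depth budget, Q = (1/n)*A*R^(2/3)*S^(1/2); Q_field = Q*(1-loss); Area = Q_field*t/(d/1000).
Step 1 — canal discharge (Manning's equation):
  Q = (1/0.0182) * 7.855 * 0.4848^(2/3) * 0.0015^(1/2) = 10.3156 m^3/s
Step 2 — delivered flow: Q_field = 10.3156*(1 - 7/100) = 9.59353 m^3/s
Step 3 — volume delivered: V = 9.59353 * 11*3600 = 379904 m^3
Step 4 — area served: A = V / (depth/1000) = 379904 / 0.105 = 3618000 m^2
Therefore the field area that can be irrigated = 3618000 m^2.


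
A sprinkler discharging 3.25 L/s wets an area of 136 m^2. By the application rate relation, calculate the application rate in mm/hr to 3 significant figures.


Approach: apply the application rate relation, rate = (Q/A)*3600.
rate = (3.25 / 136) * 3600 = 86.0 mm/hr
Therefore the application rate = 86.0 mm/hr.


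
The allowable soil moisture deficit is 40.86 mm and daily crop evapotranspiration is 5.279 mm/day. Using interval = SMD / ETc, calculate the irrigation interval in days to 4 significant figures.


interval = 40.86 / 5.279 = 7.740 days
Therefore the irrigation interval = 7.740 days.


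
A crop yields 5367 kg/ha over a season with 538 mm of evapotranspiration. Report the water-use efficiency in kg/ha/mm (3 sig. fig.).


Approach: apply the water-use efficiency ratio, WUE = yield/ET.
WUE = 5367 / 538 = 9.98 kg/ha/mm
Therefore the water-use efficiency = 9.98 kg/ha/mm.


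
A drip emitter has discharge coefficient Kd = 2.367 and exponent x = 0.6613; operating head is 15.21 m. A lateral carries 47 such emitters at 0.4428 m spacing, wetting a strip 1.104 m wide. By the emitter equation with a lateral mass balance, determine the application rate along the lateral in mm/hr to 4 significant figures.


Approach: apply the emitter equation with a lateral mass balance, q = Kd*h^x; Q = n*q; rate = Q/(n*spacing*width).
Step 1 — single emitter flow (q = Kd*h^x):
  q = 2.367 * 15.21^0.6613 = 14.3199 L/hr
Step 2 — total lateral flow: Q = 47 * 14.3199 = 673.036 L/hr
Step 3 — wetted area: A = 47 * 0.4428 * 1.104 = 22.9760 m^2
Step 4 — application rate: Q/A = 673.036/22.9760 = 29.29 mm/hr
Therefore the application rate along the lateral = 29.29 mm/hr.


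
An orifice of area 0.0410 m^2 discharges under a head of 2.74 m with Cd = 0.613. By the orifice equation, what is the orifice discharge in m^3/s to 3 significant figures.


Approach: apply the orifice equation, Q = Cd*A*sqrt(2*g*h).
Q = 0.613 * 0.0410 * sqrt(2*9.81*2.74) = 0.184 m^3/s
Therefore the orifice discharge = 0.184 m^3/s.


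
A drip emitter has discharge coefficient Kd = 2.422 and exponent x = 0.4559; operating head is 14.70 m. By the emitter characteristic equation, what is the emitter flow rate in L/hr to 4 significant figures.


Approach: apply the emitter characteristic equation, q = Kd * h^x.
q = 2.422 * 14.70^0.4559 = 8.248 L/hr
Therefore the emitter flow rate = 8.248 L/hr.


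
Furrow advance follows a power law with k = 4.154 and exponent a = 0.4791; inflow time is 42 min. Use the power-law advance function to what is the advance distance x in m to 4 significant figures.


Approach: apply the power-law advance function, x = k*t^a.
x = 4.154 * 42^0.4791 = 24.90 m
Therefore the advance distance x = 24.90 m.


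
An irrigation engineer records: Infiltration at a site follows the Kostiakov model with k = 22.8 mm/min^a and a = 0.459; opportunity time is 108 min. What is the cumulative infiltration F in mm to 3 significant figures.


Approach: apply the Kostiakov infiltration equation, F = k*t^a.
F = 22.8 * 108^0.459 = 196 mm
Therefore the cumulative infiltration F = 196 mm.


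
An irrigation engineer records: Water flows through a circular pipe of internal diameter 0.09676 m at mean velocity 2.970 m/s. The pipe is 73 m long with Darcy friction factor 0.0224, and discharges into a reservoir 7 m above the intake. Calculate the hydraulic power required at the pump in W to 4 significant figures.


Approach: apply continuity + Darcy-Weisbach + hydraulic power, Q = A*v; hf = f*(L/D)*(v^2/(2g)); H = static + hf; P = rho*g*Q*H.
Step 1 — flow rate (continuity, Q = A*v):
  A = pi*(0.09676/2)^2 = 0.00735329 m^2
  Q = 0.00735329 * 2.970 = 0.0218393 m^3/s
Step 2 — friction head loss (Darcy-Weisbach):
  hf = 0.0224 * (73/0.09676) * (2.970^2 / (2*9.81))
  hf = 7.59782 m
Step 3 — total head: H = 7 + 7.59782 = 14.5978 m
Step 4 — hydraulic power (P = rho*g*Q*H):
  P = 1000 * 9.81 * 0.0218393 * 14.5978 = 3127 W
Therefore the hydraulic power required at the pump = 3127 W.


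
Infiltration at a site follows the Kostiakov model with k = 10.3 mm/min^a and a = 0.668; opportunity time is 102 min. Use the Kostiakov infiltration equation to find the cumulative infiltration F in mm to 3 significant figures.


Approach: apply the Kostiakov infiltration equation, F = k*t^a.
F = 10.3 * 102^0.668 = 226 mm
Therefore the cumulative infiltration F = 226 mm.


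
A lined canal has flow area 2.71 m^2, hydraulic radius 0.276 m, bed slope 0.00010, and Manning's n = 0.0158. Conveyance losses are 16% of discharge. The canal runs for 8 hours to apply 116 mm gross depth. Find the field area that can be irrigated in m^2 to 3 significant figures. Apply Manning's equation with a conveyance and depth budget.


Approach: apply Manning's equation with a conveyance and depth budget, Q = (1/n)*A*R^(2/3)*S^(1/2); Q_field = Q*(1-loss); Area = Q_field*t/(d/1000).
Step 1 — canal discharge (Manning's equation):
  Q = (1/0.0158) * 2.71 * 0.276^(2/3) * 0.00010^(1/2) = 0.72708 m^3/s
Step 2 — delivered flow: Q_field = 0.72708*(1 - 16/100) = 0.61075 m^3/s
Step 3 — volume delivered: V = 0.61075 * 8*3600 = 17590 m^3
Step 4 — area served: A = V / (depth/1000) = 17590 / 0.116 = 152000 m^2
Therefore the field area that can be irrigated = 152000 m^2.


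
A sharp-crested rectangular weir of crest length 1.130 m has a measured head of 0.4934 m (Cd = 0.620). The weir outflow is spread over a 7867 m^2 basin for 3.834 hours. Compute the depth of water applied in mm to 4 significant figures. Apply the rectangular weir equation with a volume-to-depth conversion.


Approach: apply the rectangular weir equation with a volume-to-depth conversion, Q = (2/3)*Cd*L*sqrt(2g)*H^1.5; d = Q*t/A * 1000.
Step 1 — weir discharge:
  Q = (2/3)*0.620*1.130*sqrt(2*9.81)*0.4934^1.5 = 0.717013 m^3/s
Step 2 — volume: V = 0.717013 * 3.834*3600 = 9896.50 m^3
Step 3 — depth: d = V/A * 1000 = 9896.50/7867 * 1000 = 1258 mm
Therefore the depth of water applied = 1258 mm.


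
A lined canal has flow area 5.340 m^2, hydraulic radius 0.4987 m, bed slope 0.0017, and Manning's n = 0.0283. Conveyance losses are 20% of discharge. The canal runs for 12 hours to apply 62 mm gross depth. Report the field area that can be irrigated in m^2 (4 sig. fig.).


Approach: apply Manning's equation with a conveyance and depth budget, Q = (1/n)*A*R^(2/3)*S^(1/2); Q_field = Q*(1-loss); Area = Q_field*t/(d/1000).
Step 1 — canal discharge (Manning's equation):
  Q = (1/0.0283) * 5.340 * 0.4987^(2/3) * 0.0017^(1/2) = 4.89259 m^3/s
Step 2 — delivered flow: Q_field = 4.89259*(1 - 20/100) = 3.91407 m^3/s
Step 3 — volume delivered: V = 3.91407 * 12*3600 = 169088 m^3
Step 4 — area served: A = V / (depth/1000) = 169088 / 0.062 = 2727000 m^2
Therefore the field area that can be irrigated = 2727000 m^2.


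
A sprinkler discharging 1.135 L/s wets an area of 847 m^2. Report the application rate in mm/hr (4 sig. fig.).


Approach: apply the application rate relation, rate = (Q/A)*3600.
rate = (1.135 / 847) * 3600 = 4.824 mm/hr
Therefore the application rate = 4.824 mm/hr.


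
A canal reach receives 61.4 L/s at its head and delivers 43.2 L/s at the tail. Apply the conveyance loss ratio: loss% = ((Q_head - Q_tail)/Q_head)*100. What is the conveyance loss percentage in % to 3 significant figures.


loss = ((61.4 - 43.2)/61.4)*100 = 29.6 %
Therefore the conveyance loss percentage = 29.6 %.


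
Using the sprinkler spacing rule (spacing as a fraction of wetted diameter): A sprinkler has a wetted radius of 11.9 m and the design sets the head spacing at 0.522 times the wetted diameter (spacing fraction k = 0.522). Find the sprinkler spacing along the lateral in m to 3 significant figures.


Approach: apply the sprinkler spacing rule (spacing as a fraction of wetted diameter), S = k*(2*R).
S = 0.522 * (2 * 11.9) = 12.4 m
Therefore the sprinkler spacing along the lateral = 12.4 m.


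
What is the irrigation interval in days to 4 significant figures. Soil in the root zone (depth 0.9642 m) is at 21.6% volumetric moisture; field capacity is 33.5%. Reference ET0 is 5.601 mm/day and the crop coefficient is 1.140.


Approach: apply soil-water budget scheduling, SMD = (FC-theta)/100*depth*1000; ETc = ET0*Kc; interval = SMD/ETc.
Step 1 — soil moisture deficit:
  SMD = (33.5 - 21.6)/100 * 0.9642 * 1000 = 114.740 mm
Step 2 — daily crop ET (ETc = ET0*Kc):
  ETc = 5.601 * 1.140 = 6.38514 mm/day
Step 3 — irrigation interval (SMD/ETc):
  interval = 114.740 / 6.38514 = 17.97 days
Therefore the irrigation interval = 17.97 days.


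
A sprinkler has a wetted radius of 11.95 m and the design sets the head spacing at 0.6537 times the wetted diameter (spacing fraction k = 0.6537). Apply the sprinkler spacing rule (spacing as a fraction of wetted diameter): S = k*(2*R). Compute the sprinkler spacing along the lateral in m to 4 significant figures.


S = 0.6537 * (2 * 11.95) = 15.62 m
Therefore the sprinkler spacing along the lateral = 15.62 m.


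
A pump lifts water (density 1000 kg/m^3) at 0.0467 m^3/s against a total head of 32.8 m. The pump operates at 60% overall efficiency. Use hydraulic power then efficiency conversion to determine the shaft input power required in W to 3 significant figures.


Approach: apply hydraulic power then efficiency conversion, P = rho*g*Q*H; P_in = P/eta.
Step 1 — hydraulic power (P = rho*g*Q*H):
  P = 1000 * 9.81 * 0.0467 * 32.8 = 15027 W
Step 2 — input power: P_in = P/eta = 15027 / 0.6 = 25000 W
Therefore the shaft input power required = 25000 W.


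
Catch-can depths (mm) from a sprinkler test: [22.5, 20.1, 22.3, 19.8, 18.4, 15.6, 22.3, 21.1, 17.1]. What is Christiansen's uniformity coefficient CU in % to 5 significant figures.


Approach: apply Christiansen's uniformity coefficient, CU = (1 - mean_abs_deviation/mean)*100.
mean = 19.91111 mm
mean |d_i - mean| = 1.943210 mm
CU = (1 - 1.943210/19.91111)*100 = 90.241 %
Therefore Christiansen's uniformity coefficient CU = 90.241 %.


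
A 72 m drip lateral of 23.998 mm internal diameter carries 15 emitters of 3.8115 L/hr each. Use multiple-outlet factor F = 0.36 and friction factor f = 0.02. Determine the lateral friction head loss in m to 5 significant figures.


Approach: apply Darcy-Weisbach with the multiple-outlet F-factor, Q = n*q/(3600*1000) m^3/s; v = Q/A; hf = F*f*(L/D)*(v^2/(2g)).
Q = 15*3.8115/(3600*1000) = 1.588125e-05 m^3/s
A = pi*(23.998e-3/2)^2 = 4.523139e-04 m^2, so v = Q/A = 0.03511112 m/s
hf = 0.36*0.02*(72/0.023998)*(0.03511112^2/(2*9.81)) = 0.0013573 m
Therefore the lateral friction head loss = 0.0013573 m.


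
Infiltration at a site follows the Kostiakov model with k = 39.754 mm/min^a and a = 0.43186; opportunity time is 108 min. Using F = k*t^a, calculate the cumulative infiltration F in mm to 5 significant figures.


F = 39.754 * 108^0.43186 = 300.29 mm
Therefore the cumulative infiltration F = 300.29 mm.


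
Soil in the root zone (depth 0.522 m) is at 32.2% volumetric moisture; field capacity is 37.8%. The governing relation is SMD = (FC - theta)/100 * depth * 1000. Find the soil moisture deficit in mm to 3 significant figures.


SMD = (37.8 - 32.2)/100 * 0.522 * 1000 = 29.2 mm
Therefore the soil moisture deficit = 29.2 mm.


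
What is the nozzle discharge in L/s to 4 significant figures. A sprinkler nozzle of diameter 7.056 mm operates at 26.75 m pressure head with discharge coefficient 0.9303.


Approach: apply the orifice equation, Q = Cd*A*sqrt(2*g*h), A = pi*(d/2)^2.
A = pi*(7.056e-3/2)^2 = 3.91027e-05 m^2
Q = 0.9303 * 3.91027e-05 * sqrt(2*9.81*26.75) * 1000 = 0.8334 L/s
Therefore the nozzle discharge = 0.8334 L/s.


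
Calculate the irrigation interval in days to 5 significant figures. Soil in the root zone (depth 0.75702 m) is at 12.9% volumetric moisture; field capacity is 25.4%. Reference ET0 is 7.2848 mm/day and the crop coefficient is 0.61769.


Approach: apply soil-water budget scheduling, SMD = (FC-theta)/100*depth*1000; ETc = ET0*Kc; interval = SMD/ETc.
Step 1 — soil moisture deficit:
  SMD = (25.4 - 12.9)/100 * 0.75702 * 1000 = 94.62750 mm
Step 2 — daily crop ET (ETc = ET0*Kc):
  ETc = 7.2848 * 0.61769 = 4.499748 mm/day
Step 3 — irrigation interval (SMD/ETc):
  interval = 94.62750 / 4.499748 = 21.030 days
Therefore the irrigation interval = 21.030 days.


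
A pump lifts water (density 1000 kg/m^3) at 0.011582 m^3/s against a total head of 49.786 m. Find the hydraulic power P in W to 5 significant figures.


Approach: apply the hydraulic power relation, P = rho*g*Q*H.
P = 1000 * 9.81 * 0.011582 * 49.786 = 5656.7 W
Therefore the hydraulic power P = 5656.7 W.


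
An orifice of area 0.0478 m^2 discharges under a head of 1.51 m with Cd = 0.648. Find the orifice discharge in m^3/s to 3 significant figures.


Approach: apply the orifice equation, Q = Cd*A*sqrt(2*g*h).
Q = 0.648 * 0.0478 * sqrt(2*9.81*1.51) = 0.169 m^3/s
Therefore the orifice discharge = 0.169 m^3/s.


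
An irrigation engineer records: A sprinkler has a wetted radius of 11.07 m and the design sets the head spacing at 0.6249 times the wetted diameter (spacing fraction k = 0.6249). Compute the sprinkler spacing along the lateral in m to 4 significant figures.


Approach: apply the sprinkler spacing rule (spacing as a fraction of wetted diameter), S = k*(2*R).
S = 0.6249 * (2 * 11.07) = 13.84 m
Therefore the sprinkler spacing along the lateral = 13.84 m.


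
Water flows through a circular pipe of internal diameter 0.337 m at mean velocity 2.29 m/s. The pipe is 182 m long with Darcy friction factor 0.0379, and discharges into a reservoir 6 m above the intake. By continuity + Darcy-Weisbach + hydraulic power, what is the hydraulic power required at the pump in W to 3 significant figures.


Approach: apply continuity + Darcy-Weisbach + hydraulic power, Q = A*v; hf = f*(L/D)*(v^2/(2g)); H = static + hf; P = rho*g*Q*H.
Step 1 — flow rate (continuity, Q = A*v):
  A = pi*(0.337/2)^2 = 0.089197 m^2
  Q = 0.089197 * 2.29 = 0.20426 m^3/s
Step 2 — friction head loss (Darcy-Weisbach):
  hf = 0.0379 * (182/0.337) * (2.29^2 / (2*9.81))
  hf = 5.4708 m
Step 3 — total head: H = 6 + 5.4708 = 11.471 m
Step 4 — hydraulic power (P = rho*g*Q*H):
  P = 1000 * 9.81 * 0.20426 * 11.471 = 23000 W
Therefore the hydraulic power required at the pump = 23000 W.


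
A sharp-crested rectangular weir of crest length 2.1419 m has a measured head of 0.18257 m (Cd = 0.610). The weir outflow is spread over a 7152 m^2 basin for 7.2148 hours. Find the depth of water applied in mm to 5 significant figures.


Approach: apply the rectangular weir equation with a volume-to-depth conversion, Q = (2/3)*Cd*L*sqrt(2g)*H^1.5; d = Q*t/A * 1000.
Step 1 — weir discharge:
  Q = (2/3)*0.610*2.1419*sqrt(2*9.81)*0.18257^1.5 = 0.3009757 m^3/s
Step 2 — volume: V = 0.3009757 * 7.2148*3600 = 7817.325 m^3
Step 3 — depth: d = V/A * 1000 = 7817.325/7152 * 1000 = 1093.0 mm
Therefore the depth of water applied = 1093.0 mm.


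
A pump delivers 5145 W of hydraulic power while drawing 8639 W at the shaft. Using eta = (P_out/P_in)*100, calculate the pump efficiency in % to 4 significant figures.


eta = (5145 / 8639) * 100 = 59.56 %
Therefore the pump efficiency = 59.56 %.


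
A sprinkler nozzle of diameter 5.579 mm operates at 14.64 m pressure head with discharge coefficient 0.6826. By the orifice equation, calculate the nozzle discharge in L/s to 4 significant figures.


Approach: apply the orifice equation, Q = Cd*A*sqrt(2*g*h), A = pi*(d/2)^2.
A = pi*(5.579e-3/2)^2 = 2.44457e-05 m^2
Q = 0.6826 * 2.44457e-05 * sqrt(2*9.81*14.64) * 1000 = 0.2828 L/s
Therefore the nozzle discharge = 0.2828 L/s.


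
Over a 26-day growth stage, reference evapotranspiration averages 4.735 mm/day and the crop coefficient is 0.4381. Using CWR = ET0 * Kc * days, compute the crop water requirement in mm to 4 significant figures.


CWR = 4.735 * 0.4381 * 26 = 53.93 mm
Therefore the crop water requirement = 53.93 mm.


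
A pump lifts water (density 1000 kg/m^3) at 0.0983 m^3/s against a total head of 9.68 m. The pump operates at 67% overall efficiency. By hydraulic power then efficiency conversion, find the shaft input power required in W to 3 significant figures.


Approach: apply hydraulic power then efficiency conversion, P = rho*g*Q*H; P_in = P/eta.
Step 1 — hydraulic power (P = rho*g*Q*H):
  P = 1000 * 9.81 * 0.0983 * 9.68 = 9334.6 W
Step 2 — input power: P_in = P/eta = 9334.6 / 0.67 = 13900 W
Therefore the shaft input power required = 13900 W.


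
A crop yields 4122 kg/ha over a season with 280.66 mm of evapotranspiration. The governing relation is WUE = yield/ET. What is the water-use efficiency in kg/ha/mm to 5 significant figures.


WUE = 4122 / 280.66 = 14.687 kg/ha/mm
Therefore the water-use efficiency = 14.687 kg/ha/mm.


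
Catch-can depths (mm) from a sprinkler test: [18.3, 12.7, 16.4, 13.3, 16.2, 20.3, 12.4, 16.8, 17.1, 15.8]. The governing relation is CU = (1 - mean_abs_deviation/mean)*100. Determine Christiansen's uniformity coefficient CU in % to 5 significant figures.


mean = 15.93000 mm
mean |d_i - mean| = 1.904000 mm
CU = (1 - 1.904000/15.93000)*100 = 88.048 %
Therefore Christiansen's uniformity coefficient CU = 88.048 %.


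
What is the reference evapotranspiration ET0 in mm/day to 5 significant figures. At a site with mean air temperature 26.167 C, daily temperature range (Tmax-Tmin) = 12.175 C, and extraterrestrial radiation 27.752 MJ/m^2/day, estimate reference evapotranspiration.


Approach: apply the Hargreaves-Samani method, ET0 = 0.0023*(Tmean+17.8)*sqrt(Tmax-Tmin)*0.408*Ra.
ET0 = 0.0023*(26.167+17.8)*sqrt(12.175)*0.408*27.752 = 3.9952 mm/day
Therefore the reference evapotranspiration ET0 = 3.9952 mm/day.


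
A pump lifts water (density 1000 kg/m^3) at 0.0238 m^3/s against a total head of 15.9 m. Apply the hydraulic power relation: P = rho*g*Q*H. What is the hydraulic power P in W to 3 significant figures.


P = 1000 * 9.81 * 0.0238 * 15.9 = 3710 W
Therefore the hydraulic power P = 3710 W.


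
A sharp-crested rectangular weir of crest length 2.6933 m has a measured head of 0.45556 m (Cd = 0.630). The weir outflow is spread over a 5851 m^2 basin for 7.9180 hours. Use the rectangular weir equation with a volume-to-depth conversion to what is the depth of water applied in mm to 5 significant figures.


Approach: apply the rectangular weir equation with a volume-to-depth conversion, Q = (2/3)*Cd*L*sqrt(2g)*H^1.5; d = Q*t/A * 1000.
Step 1 — weir discharge:
  Q = (2/3)*0.630*2.6933*sqrt(2*9.81)*0.45556^1.5 = 1.540643 m^3/s
Step 2 — volume: V = 1.540643 * 7.9180*3600 = 43915.71 m^3
Step 3 — depth: d = V/A * 1000 = 43915.71/5851 * 1000 = 7505.7 mm
Therefore the depth of water applied = 7505.7 mm.


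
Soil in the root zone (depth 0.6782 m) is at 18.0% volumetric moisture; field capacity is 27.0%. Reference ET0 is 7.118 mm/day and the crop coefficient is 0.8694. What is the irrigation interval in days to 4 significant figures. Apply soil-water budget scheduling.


Approach: apply soil-water budget scheduling, SMD = (FC-theta)/100*depth*1000; ETc = ET0*Kc; interval = SMD/ETc.
Step 1 — soil moisture deficit:
  SMD = (27.0 - 18.0)/100 * 0.6782 * 1000 = 61.0380 mm
Step 2 — daily crop ET (ETc = ET0*Kc):
  ETc = 7.118 * 0.8694 = 6.18839 mm/day
Step 3 — irrigation interval (SMD/ETc):
  interval = 61.0380 / 6.18839 = 9.863 days
Therefore the irrigation interval = 9.863 days.


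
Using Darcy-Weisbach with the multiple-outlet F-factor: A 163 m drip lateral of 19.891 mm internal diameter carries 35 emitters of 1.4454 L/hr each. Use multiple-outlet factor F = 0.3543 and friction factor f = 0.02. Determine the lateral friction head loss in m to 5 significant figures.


Approach: apply Darcy-Weisbach with the multiple-outlet F-factor, Q = n*q/(3600*1000) m^3/s; v = Q/A; hf = F*f*(L/D)*(v^2/(2g)).
Q = 35*1.4454/(3600*1000) = 1.405250e-05 m^3/s
A = pi*(19.891e-3/2)^2 = 3.107443e-04 m^2, so v = Q/A = 0.04522207 m/s
hf = 0.3543*0.02*(163/0.019891)*(0.04522207^2/(2*9.81)) = 0.0060525 m
Therefore the lateral friction head loss = 0.0060525 m.


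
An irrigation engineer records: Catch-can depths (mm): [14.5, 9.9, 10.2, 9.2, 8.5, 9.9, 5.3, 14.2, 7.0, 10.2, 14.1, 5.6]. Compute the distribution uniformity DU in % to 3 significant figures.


Approach: apply the low-quarter distribution uniformity, DU = (mean of lowest quarter of readings / overall mean)*100.
sorted lowest 3 of 12: [5.3, 5.6, 7.0] -> mean = 5.9667 mm
overall mean = 9.8833 mm
DU = (5.9667/9.8833)*100 = 60.4 %
Therefore the distribution uniformity DU = 60.4 %.


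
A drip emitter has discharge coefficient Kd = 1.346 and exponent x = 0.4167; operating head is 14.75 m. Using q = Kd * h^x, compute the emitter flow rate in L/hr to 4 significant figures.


q = 1.346 * 14.75^0.4167 = 4.131 L/hr
Therefore the emitter flow rate = 4.131 L/hr.


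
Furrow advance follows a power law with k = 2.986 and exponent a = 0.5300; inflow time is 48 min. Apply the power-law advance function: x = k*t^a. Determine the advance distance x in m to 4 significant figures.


x = 2.986 * 48^0.5300 = 23.24 m
Therefore the advance distance x = 23.24 m.


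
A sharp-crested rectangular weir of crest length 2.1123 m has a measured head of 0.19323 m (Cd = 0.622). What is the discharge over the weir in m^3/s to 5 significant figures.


Approach: apply the rectangular weir equation, Q = (2/3)*Cd*L*sqrt(2g)*H^1.5.
Q = (2/3)*0.622*2.1123*sqrt(2*9.81)*0.19323^1.5 = 0.32955 m^3/s
Therefore the discharge over the weir = 0.32955 m^3/s.


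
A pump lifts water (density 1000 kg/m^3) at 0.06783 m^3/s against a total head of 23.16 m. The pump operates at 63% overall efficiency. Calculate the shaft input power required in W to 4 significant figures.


Approach: apply hydraulic power then efficiency conversion, P = rho*g*Q*H; P_in = P/eta.
Step 1 — hydraulic power (P = rho*g*Q*H):
  P = 1000 * 9.81 * 0.06783 * 23.16 = 15410.9 W
Step 2 — input power: P_in = P/eta = 15410.9 / 0.63 = 24460 W
Therefore the shaft input power required = 24460 W.


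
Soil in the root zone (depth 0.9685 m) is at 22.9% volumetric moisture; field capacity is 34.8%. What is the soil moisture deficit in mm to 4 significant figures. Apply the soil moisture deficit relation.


Approach: apply the soil moisture deficit relation, SMD = (FC - theta)/100 * depth * 1000.
SMD = (34.8 - 22.9)/100 * 0.9685 * 1000 = 115.3 mm
Therefore the soil moisture deficit = 115.3 mm.


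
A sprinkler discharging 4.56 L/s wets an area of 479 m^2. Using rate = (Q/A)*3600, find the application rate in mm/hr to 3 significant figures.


rate = (4.56 / 479) * 3600 = 34.3 mm/hr
Therefore the application rate = 34.3 mm/hr.


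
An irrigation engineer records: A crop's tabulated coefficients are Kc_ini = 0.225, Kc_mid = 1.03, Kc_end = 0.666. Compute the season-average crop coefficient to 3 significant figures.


Approach: apply a simple seasonal average, Kc_avg = (Kc_ini + Kc_mid + Kc_end)/3.
Kc_avg = (0.225 + 1.03 + 0.666)/3 = 0.640
Therefore the season-average crop coefficient = 0.640.


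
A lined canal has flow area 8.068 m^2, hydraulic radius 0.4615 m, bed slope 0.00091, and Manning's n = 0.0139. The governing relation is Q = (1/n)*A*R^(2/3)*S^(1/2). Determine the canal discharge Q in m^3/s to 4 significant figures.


Q = (1/0.0139) * 8.068 * 0.4615^(2/3) * 0.00091^(1/2) = 10.46 m^3/s
Therefore the canal discharge Q = 10.46 m^3/s.


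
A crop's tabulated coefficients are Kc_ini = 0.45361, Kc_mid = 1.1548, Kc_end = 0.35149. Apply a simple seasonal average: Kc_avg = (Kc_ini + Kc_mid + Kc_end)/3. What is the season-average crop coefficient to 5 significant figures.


Kc_avg = (0.45361 + 1.1548 + 0.35149)/3 = 0.65330
Therefore the season-average crop coefficient = 0.65330.


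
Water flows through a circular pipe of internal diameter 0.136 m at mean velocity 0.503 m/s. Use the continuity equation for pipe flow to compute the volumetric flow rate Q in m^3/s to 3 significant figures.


Approach: apply the continuity equation for pipe flow, Q = A * v with A = pi*(D/2)^2.
A = pi*(0.136/2)^2 = 0.014527 m^2
Q = 0.014527 * 0.503 = 0.00731 m^3/s
Therefore the volumetric flow rate Q = 0.00731 m^3/s.


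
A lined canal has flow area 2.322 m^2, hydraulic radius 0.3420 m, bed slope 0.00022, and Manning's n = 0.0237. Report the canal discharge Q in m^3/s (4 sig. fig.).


Approach: apply Manning's equation, Q = (1/n)*A*R^(2/3)*S^(1/2).
Q = (1/0.0237) * 2.322 * 0.3420^(2/3) * 0.00022^(1/2) = 0.7107 m^3/s
Therefore the canal discharge Q = 0.7107 m^3/s.


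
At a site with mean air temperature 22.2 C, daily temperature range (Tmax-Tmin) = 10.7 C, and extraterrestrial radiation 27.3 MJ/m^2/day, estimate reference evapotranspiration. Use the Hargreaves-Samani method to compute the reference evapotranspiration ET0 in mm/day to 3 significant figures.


Approach: apply the Hargreaves-Samani method, ET0 = 0.0023*(Tmean+17.8)*sqrt(Tmax-Tmin)*0.408*Ra.
ET0 = 0.0023*(22.2+17.8)*sqrt(10.7)*0.408*27.3 = 3.35 mm/day
Therefore the reference evapotranspiration ET0 = 3.35 mm/day.


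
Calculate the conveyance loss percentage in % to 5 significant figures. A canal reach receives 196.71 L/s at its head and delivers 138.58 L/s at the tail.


Approach: apply the conveyance loss ratio, loss% = ((Q_head - Q_tail)/Q_head)*100.
loss = ((196.71 - 138.58)/196.71)*100 = 29.551 %
Therefore the conveyance loss percentage = 29.551 %.


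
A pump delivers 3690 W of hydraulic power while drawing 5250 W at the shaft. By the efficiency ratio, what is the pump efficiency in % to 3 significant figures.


Approach: apply the efficiency ratio, eta = (P_out/P_in)*100.
eta = (3690 / 5250) * 100 = 70.3 %
Therefore the pump efficiency = 70.3 %.


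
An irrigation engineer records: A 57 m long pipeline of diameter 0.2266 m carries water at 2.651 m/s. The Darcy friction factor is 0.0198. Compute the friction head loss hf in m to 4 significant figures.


Approach: apply the Darcy-Weisbach equation, hf = f*(L/D)*(v^2/(2g)).
hf = 0.0198 * (57/0.2266) * (2.651^2 / (2*9.81))
hf = 1.784 m
Therefore the friction head loss hf = 1.784 m.


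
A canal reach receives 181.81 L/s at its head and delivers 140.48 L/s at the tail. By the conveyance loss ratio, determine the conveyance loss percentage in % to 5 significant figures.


Approach: apply the conveyance loss ratio, loss% = ((Q_head - Q_tail)/Q_head)*100.
loss = ((181.81 - 140.48)/181.81)*100 = 22.733 %
Therefore the conveyance loss percentage = 22.733 %.


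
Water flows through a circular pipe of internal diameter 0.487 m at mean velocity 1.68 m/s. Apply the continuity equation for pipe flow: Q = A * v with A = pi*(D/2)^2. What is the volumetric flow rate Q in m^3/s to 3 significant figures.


A = pi*(0.487/2)^2 = 0.18627 m^2
Q = 0.18627 * 1.68 = 0.313 m^3/s
Therefore the volumetric flow rate Q = 0.313 m^3/s.


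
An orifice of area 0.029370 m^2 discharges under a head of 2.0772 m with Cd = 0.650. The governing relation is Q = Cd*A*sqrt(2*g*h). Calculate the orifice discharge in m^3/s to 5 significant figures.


Q = 0.650 * 0.029370 * sqrt(2*9.81*2.0772) = 0.12187 m^3/s
Therefore the orifice discharge = 0.12187 m^3/s.


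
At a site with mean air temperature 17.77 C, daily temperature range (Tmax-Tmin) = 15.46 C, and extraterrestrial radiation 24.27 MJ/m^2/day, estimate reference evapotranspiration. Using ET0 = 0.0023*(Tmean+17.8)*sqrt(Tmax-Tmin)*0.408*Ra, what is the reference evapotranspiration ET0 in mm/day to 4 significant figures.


ET0 = 0.0023*(17.77+17.8)*sqrt(15.46)*0.408*24.27 = 3.185 mm/day
Therefore the reference evapotranspiration ET0 = 3.185 mm/day.


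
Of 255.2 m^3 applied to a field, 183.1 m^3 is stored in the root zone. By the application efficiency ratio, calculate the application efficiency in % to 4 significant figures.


Approach: apply the application efficiency ratio, Ea = (stored/applied)*100.
Ea = (183.1/255.2)*100 = 71.75 %
Therefore the application efficiency = 71.75 %.


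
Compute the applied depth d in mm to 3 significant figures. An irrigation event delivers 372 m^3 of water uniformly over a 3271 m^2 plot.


Approach: apply depth from volume over area, d = (V/A)*1000.
d = (372 / 3271) * 1000 = 114 mm
Therefore the applied depth d = 114 mm.


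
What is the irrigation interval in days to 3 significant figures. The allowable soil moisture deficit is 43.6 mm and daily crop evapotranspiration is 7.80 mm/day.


Approach: apply the irrigation interval relation, interval = SMD / ETc.
interval = 43.6 / 7.80 = 5.59 days
Therefore the irrigation interval = 5.59 days.


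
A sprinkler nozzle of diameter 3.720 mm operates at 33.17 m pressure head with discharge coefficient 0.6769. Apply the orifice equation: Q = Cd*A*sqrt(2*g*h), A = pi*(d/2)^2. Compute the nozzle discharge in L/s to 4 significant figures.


A = pi*(3.720e-3/2)^2 = 1.08687e-05 m^2
Q = 0.6769 * 1.08687e-05 * sqrt(2*9.81*33.17) * 1000 = 0.1877 L/s
Therefore the nozzle discharge = 0.1877 L/s.
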